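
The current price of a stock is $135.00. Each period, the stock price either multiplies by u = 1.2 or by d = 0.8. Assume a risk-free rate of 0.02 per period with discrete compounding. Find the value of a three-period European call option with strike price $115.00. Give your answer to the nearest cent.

Risk-neutral probability p = (1 + 0.02 − 0.8)/(1.2 − 0.8) = 0.2200/0.4000 = 0.5500
Terminal stock prices: S_uuu = 233.3, S_uud = 155.5, S_udd = 103.7, S_ddd = 69.12
Terminal payoffs (S − K): max(118.3, 0) = 118.3, max(40.52, 0) = 40.52, max(-11.32, 0) = 0, max(-45.88, 0) = 0
Node uu (S = 194.4): V_uu = 1/1.02·[0.5500·118.2800 + 0.4500·40.5200] = 81.6549
Node ud (S = 129.6): V_ud = 1/1.02·[0.5500·40.5200 + 0.4500·0.0000] = 21.8490
Node dd (S = 86.4): V_dd = 1/1.02·[0.5500·0.0000 + 0.4500·0.0000] = 0.0000
Node u (S = 162): V_u = 1/1.02·[0.5500·81.6549 + 0.4500·21.8490] = 53.6689
Node d (S = 108): V_d = 1/1.02·[0.5500·21.8490 + 0.4500·0.0000] = 11.7813
Node 0 (S = 135): V_0 = 1/1.02·[0.5500·53.6689 + 0.4500·11.7813] = 34.1367

$34.14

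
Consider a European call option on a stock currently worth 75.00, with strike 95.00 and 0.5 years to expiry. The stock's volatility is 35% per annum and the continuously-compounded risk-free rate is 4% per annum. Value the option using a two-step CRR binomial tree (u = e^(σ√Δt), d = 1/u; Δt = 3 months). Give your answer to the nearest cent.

CRR parameters: u = e^(σ√Δt) = e^(0.35·√0.25) = 1.1912, d = 1/u = 0.8395
Per-period rate: rΔt = 0.04·0.25 = 0.01, so R = e^0.01 = 1.0101
Risk-neutral probability p = (e^0.01 − 0.8395)/(1.1912 − 0.8395) = 0.1706/0.3518 = 0.4849
Terminal stock prices: S_uu = 106.4, S_ud = 75, S_dd = 52.85
Terminal payoffs (S − K): max(11.43, 0) = 11.43, max(-20, 0) = 0, max(-42.15, 0) = 0
Node u (S = 89.34): V_u = e^(−0.01)·[0.4849·11.4301 + 0.5151·0.0000] = 5.4876
Node d (S = 62.96): V_d = e^(−0.01)·[0.4849·0.0000 + 0.5151·0.0000] = 0.0000
Node 0 (S = 75): V_0 = e^(−0.01)·[0.4849·5.4876 + 0.5151·0.0000] = 2.6346

2.63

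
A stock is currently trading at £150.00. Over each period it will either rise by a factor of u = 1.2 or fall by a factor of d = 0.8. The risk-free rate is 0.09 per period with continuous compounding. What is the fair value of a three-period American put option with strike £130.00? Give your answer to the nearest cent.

Risk-neutral probability p = (e^0.09 − 0.8)/(1.2 − 0.8) = 0.2942/0.4000 = 0.7354
Terminal stock prices: S_uuu = 259.2, S_uud = 172.8, S_udd = 115.2, S_ddd = 76.8
Terminal payoffs (K − S): max(-129.2, 0) = 0, max(-42.8, 0) = 0, max(14.8, 0) = 14.8, max(53.2, 0) = 53.2
Node uu (S = 216): continuation = e^(−0.09)·[0.7354·0.0000 + 0.2646·0.0000] = 0.0000; exercise value = 0.0000 ≤ continuation, so V_uu = 0.0000
Node ud (S = 144): continuation = e^(−0.09)·[0.7354·0.0000 + 0.2646·14.8000] = 3.5785; exercise value = 0.0000 ≤ continuation, so V_ud = 3.5785
Node dd (S = 96): continuation = e^(−0.09)·[0.7354·14.8000 + 0.2646·53.2000] = 22.8111; exercise value = 34.0000 > continuation, so V_dd = 34.0000 (exercise)
Node u (S = 180): continuation = e^(−0.09)·[0.7354·0.0000 + 0.2646·3.5785] = 0.8653; exercise value = 0.0000 ≤ continuation, so V_u = 0.8653
Node d (S = 120): continuation = e^(−0.09)·[0.7354·3.5785 + 0.2646·34.0000] = 10.6263; exercise value = 10.0000 ≤ continuation, so V_d = 10.6263
Node 0 (S = 150): continuation = e^(−0.09)·[0.7354·0.8653 + 0.2646·10.6263] = 3.1509; exercise value = 0.0000 ≤ continuation, so V_0 = 3.1509

£3.15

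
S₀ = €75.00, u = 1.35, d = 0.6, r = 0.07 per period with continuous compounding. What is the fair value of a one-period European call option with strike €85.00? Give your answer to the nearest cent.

€9.55

Risk-neutral probability p = (e^0.07 − 0.6)/(1.35 − 0.6) = 0.4725/0.7500 = 0.6300
Terminal stock prices: S_u = 101.2, S_d = 45
Terminal payoffs (S − K): max(16.25, 0) = 16.25, max(-40, 0) = 0
Node 0 (S = 75): V_0 = e^(−0.07)·[0.6300·16.2500 + 0.3700·0.0000] = 9.5455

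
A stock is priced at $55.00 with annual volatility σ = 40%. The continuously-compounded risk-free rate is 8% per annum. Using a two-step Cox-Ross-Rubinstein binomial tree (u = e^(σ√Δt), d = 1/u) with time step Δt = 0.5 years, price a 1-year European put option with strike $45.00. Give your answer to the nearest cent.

CRR parameters: u = e^(σ√Δt) = e^(0.4·√0.5) = 1.3269, d = 1/u = 0.7536
Per-period rate: rΔt = 0.08·0.5 = 0.04, so R = e^0.04 = 1.0408
Risk-neutral probability p = (e^0.04 − 0.7536)/(1.3269 − 0.7536) = 0.2872/0.5733 = 0.5009
Terminal stock prices: S_uu = 96.84, S_ud = 55, S_dd = 31.24
Terminal payoffs (K − S): max(-51.84, 0) = 0, max(-10, 0) = 0, max(13.76, 0) = 13.76
Node u (S = 72.98): V_u = e^(−0.04)·[0.5009·0.0000 + 0.4991·0.0000] = 0.0000
Node d (S = 41.45): V_d = e^(−0.04)·[0.5009·0.0000 + 0.4991·13.7616] = 6.5985
Node 0 (S = 55): V_0 = e^(−0.04)·[0.5009·0.0000 + 0.4991·6.5985] = 3.1639

$3.16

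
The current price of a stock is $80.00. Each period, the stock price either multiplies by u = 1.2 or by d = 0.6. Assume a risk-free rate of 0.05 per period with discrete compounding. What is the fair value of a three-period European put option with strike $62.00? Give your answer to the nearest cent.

Risk-neutral probability p = (1 + 0.05 − 0.6)/(1.2 − 0.6) = 0.4500/0.6000 = 0.7500
Terminal stock prices: S_uuu = 138.2, S_uud = 69.12, S_udd = 34.56, S_ddd = 17.28
Terminal payoffs (K − S): max(-76.24, 0) = 0, max(-7.12, 0) = 0, max(27.44, 0) = 27.44, max(44.72, 0) = 44.72
Node uu (S = 115.2): V_uu = 1/1.05·[0.7500·0.0000 + 0.2500·0.0000] = 0.0000
Node ud (S = 57.6): V_ud = 1/1.05·[0.7500·0.0000 + 0.2500·27.4400] = 6.5333
Node dd (S = 28.8): V_dd = 1/1.05·[0.7500·27.4400 + 0.2500·44.7200] = 30.2476
Node u (S = 96): V_u = 1/1.05·[0.7500·0.0000 + 0.2500·6.5333] = 1.5556
Node d (S = 48): V_d = 1/1.05·[0.7500·6.5333 + 0.2500·30.2476] = 11.8685
Node 0 (S = 80): V_0 = 1/1.05·[0.7500·1.5556 + 0.2500·11.8685] = 3.9369

$3.94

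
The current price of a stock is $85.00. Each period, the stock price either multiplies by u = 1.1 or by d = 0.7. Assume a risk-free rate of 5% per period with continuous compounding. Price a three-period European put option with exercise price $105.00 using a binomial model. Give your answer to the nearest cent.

$10.12

Risk-neutral probability p = (e^0.05 − 0.7)/(1.1 − 0.7) = 0.3513/0.4000 = 0.8782
Terminal stock prices: S_uuu = 113.1, S_uud = 72, S_udd = 45.81, S_ddd = 29.15
Terminal payoffs (K − S): max(-8.135, 0) = 0, max(33, 0) = 33, max(59.19, 0) = 59.19, max(75.84, 0) = 75.84
Node uu (S = 102.9): V_uu = e^(−0.05)·[0.8782·0.0000 + 0.1218·33.0050] = 3.8246
Node ud (S = 65.45): V_ud = e^(−0.05)·[0.8782·33.0050 + 0.1218·59.1850] = 34.4291
Node dd (S = 41.65): V_dd = e^(−0.05)·[0.8782·59.1850 + 0.1218·75.8450] = 58.2291
Node u (S = 93.5): V_u = e^(−0.05)·[0.8782·3.8246 + 0.1218·34.4291] = 7.1846
Node d (S = 59.5): V_d = e^(−0.05)·[0.8782·34.4291 + 0.1218·58.2291] = 35.5079
Node 0 (S = 85): V_0 = e^(−0.05)·[0.8782·7.1846 + 0.1218·35.5079] = 10.1163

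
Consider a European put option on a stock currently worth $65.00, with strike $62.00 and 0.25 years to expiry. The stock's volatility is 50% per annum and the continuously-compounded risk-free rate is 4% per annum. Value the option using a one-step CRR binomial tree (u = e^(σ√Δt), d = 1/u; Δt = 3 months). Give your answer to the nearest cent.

$6.11

CRR parameters: u = e^(σ√Δt) = e^(0.5·√0.25) = 1.2840, d = 1/u = 0.7788
Per-period rate: rΔt = 0.04·0.25 = 0.01, so R = e^0.01 = 1.0101
Risk-neutral probability p = (e^0.01 − 0.7788)/(1.2840 − 0.7788) = 0.2312/0.5052 = 0.4577
Terminal stock prices: S_u = 83.46, S_d = 50.62
Terminal payoffs (K − S): max(-21.46, 0) = 0, max(11.38, 0) = 11.38
Node 0 (S = 65): V_0 = e^(−0.01)·[0.4577·0.0000 + 0.5423·11.3779] = 6.1087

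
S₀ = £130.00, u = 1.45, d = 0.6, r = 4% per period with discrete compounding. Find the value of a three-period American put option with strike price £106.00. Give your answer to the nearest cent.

£20.90

Risk-neutral probability p = (1 + 0.04 − 0.6)/(1.45 − 0.6) = 0.4400/0.8500 = 0.5176
Terminal stock prices: S_uuu = 396.3, S_uud = 164, S_udd = 67.86, S_ddd = 28.08
Terminal payoffs (K − S): max(-290.3, 0) = 0, max(-57.99, 0) = 0, max(38.14, 0) = 38.14, max(77.92, 0) = 77.92
Node uu (S = 273.3): continuation = 1/1.04·[0.5176·0.0000 + 0.4824·0.0000] = 0.0000; exercise value = 0.0000 ≤ continuation, so V_uu = 0.0000
Node ud (S = 113.1): continuation = 1/1.04·[0.5176·0.0000 + 0.4824·38.1400] = 17.6894; exercise value = 0.0000 ≤ continuation, so V_ud = 17.6894
Node dd (S = 46.8): continuation = 1/1.04·[0.5176·38.1400 + 0.4824·77.9200] = 55.1231; exercise value = 59.2000 > continuation, so V_dd = 59.2000 (exercise)
Node u (S = 188.5): continuation = 1/1.04·[0.5176·0.0000 + 0.4824·17.6894] = 8.2043; exercise value = 0.0000 ≤ continuation, so V_u = 8.2043
Node d (S = 78): continuation = 1/1.04·[0.5176·17.6894 + 0.4824·59.2000] = 36.2617; exercise value = 28.0000 ≤ continuation, so V_d = 36.2617
Node 0 (S = 130): continuation = 1/1.04·[0.5176·8.2043 + 0.4824·36.2617] = 20.9018; exercise value = 0.0000 ≤ continuation, so V_0 = 20.9018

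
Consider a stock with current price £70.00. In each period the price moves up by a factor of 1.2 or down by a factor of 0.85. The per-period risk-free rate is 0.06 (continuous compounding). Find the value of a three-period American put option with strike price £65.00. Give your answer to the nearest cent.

£2.67

Risk-neutral probability p = (e^0.06 − 0.85)/(1.2 − 0.85) = 0.2118/0.3500 = 0.6052
Terminal stock prices: S_uuu = 121, S_uud = 85.68, S_udd = 60.69, S_ddd = 42.99
Terminal payoffs (K − S): max(-55.96, 0) = 0, max(-20.68, 0) = 0, max(4.31, 0) = 4.31, max(22.01, 0) = 22.01
Node uu (S = 100.8): continuation = e^(−0.06)·[0.6052·0.0000 + 0.3948·0.0000] = 0.0000; exercise value = 0.0000 ≤ continuation, so V_uu = 0.0000
Node ud (S = 71.4): continuation = e^(−0.06)·[0.6052·0.0000 + 0.3948·4.3100] = 1.6023; exercise value = 0.0000 ≤ continuation, so V_ud = 1.6023
Node dd (S = 50.57): continuation = e^(−0.06)·[0.6052·4.3100 + 0.3948·22.0113] = 10.6397; exercise value = 14.4250 > continuation, so V_dd = 14.4250 (exercise)
Node u (S = 84): continuation = e^(−0.06)·[0.6052·0.0000 + 0.3948·1.6023] = 0.5957; exercise value = 0.0000 ≤ continuation, so V_u = 0.5957
Node d (S = 59.5): continuation = e^(−0.06)·[0.6052·1.6023 + 0.3948·14.4250] = 6.2760; exercise value = 5.5000 ≤ continuation, so V_d = 6.2760
Node 0 (S = 70): continuation = e^(−0.06)·[0.6052·0.5957 + 0.3948·6.2760] = 2.6727; exercise value = 0.0000 ≤ continuation, so V_0 = 2.6727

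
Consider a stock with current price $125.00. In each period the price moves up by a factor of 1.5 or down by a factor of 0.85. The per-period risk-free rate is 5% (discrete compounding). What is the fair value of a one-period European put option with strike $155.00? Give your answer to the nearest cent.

$32.14

Risk-neutral probability p = (1 + 0.05 − 0.85)/(1.5 − 0.85) = 0.2000/0.6500 = 0.3077
Terminal stock prices: S_u = 187.5, S_d = 106.2
Terminal payoffs (K − S): max(-32.5, 0) = 0, max(48.75, 0) = 48.75
Node 0 (S = 125): V_0 = 1/1.05·[0.3077·0.0000 + 0.6923·48.7500] = 32.1429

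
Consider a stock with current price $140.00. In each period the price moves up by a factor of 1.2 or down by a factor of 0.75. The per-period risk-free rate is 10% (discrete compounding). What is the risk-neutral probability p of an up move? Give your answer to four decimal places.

Risk-neutral probability p = (1 + 0.1 − 0.75)/(1.2 − 0.75) = 0.3500/0.4500 = 0.7778

p = 0.7778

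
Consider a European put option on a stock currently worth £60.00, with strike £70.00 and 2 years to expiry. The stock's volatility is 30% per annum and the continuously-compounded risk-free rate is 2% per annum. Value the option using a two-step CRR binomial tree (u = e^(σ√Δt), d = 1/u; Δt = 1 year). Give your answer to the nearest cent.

CRR parameters: u = e^(σ√Δt) = e^(0.3·√1) = 1.3499, d = 1/u = 0.7408
Per-period rate: rΔt = 0.02·1 = 0.02, so R = e^0.02 = 1.0202
Risk-neutral probability p = (e^0.02 − 0.7408)/(1.3499 − 0.7408) = 0.2794/0.6090 = 0.4587
Terminal stock prices: S_uu = 109.3, S_ud = 60, S_dd = 32.93
Terminal payoffs (K − S): max(-39.33, 0) = 0, max(10, 0) = 10, max(37.07, 0) = 37.07
Node u (S = 80.99): V_u = e^(−0.02)·[0.4587·0.0000 + 0.5413·10.0000] = 5.3056
Node d (S = 44.45): V_d = e^(−0.02)·[0.4587·10.0000 + 0.5413·37.0713] = 24.1648
Node 0 (S = 60): V_0 = e^(−0.02)·[0.4587·5.3056 + 0.5413·24.1648] = 15.2064

£15.21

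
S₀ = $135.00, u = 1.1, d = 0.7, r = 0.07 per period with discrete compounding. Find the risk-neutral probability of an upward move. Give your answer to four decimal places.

Risk-neutral probability p = (1 + 0.07 − 0.7)/(1.1 − 0.7) = 0.3700/0.4000 = 0.9250

p = 0.9250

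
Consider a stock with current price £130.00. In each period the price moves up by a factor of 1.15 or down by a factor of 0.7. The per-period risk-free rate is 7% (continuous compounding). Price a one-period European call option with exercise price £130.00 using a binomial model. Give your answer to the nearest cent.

Risk-neutral probability p = (e^0.07 − 0.7)/(1.15 − 0.7) = 0.3725/0.4500 = 0.8278
Terminal stock prices: S_u = 149.5, S_d = 91
Terminal payoffs (S − K): max(19.5, 0) = 19.5, max(-39, 0) = 0
Node 0 (S = 130): V_0 = e^(−0.07)·[0.8278·19.5000 + 0.1722·0.0000] = 15.0507

£15.05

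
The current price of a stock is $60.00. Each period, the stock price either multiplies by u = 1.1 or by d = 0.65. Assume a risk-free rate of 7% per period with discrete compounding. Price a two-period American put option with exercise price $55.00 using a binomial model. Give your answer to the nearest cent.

Risk-neutral probability p = (1 + 0.07 − 0.65)/(1.1 − 0.65) = 0.4200/0.4500 = 0.9333
Terminal stock prices: S_uu = 72.6, S_ud = 42.9, S_dd = 25.35
Terminal payoffs (K − S): max(-17.6, 0) = 0, max(12.1, 0) = 12.1, max(29.65, 0) = 29.65
Node u (S = 66): continuation = 1/1.07·[0.9333·0.0000 + 0.0667·12.1000] = 0.7539; exercise value = 0.0000 ≤ continuation, so V_u = 0.7539
Node d (S = 39): continuation = 1/1.07·[0.9333·12.1000 + 0.0667·29.6500] = 12.4019; exercise value = 16.0000 > continuation, so V_d = 16.0000 (exercise)
Node 0 (S = 60): continuation = 1/1.07·[0.9333·0.7539 + 0.0667·16.0000] = 1.6545; exercise value = 0.0000 ≤ continuation, so V_0 = 1.6545

$1.65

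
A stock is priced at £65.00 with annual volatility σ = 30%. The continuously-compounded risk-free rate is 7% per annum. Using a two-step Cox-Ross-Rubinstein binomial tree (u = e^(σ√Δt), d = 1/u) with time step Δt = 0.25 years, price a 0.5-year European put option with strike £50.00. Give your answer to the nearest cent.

CRR parameters: u = e^(σ√Δt) = e^(0.3·√0.25) = 1.1618, d = 1/u = 0.8607
Per-period rate: rΔt = 0.07·0.25 = 0.0175, so R = e^0.0175 = 1.0177
Risk-neutral probability p = (e^0.0175 − 0.8607)/(1.1618 − 0.8607) = 0.1569/0.3011 = 0.5212
Terminal stock prices: S_uu = 87.74, S_ud = 65, S_dd = 48.15
Terminal payoffs (K − S): max(-37.74, 0) = 0, max(-15, 0) = 0, max(1.847, 0) = 1.847
Node u (S = 75.52): V_u = e^(−0.0175)·[0.5212·0.0000 + 0.4788·0.0000] = 0.0000
Node d (S = 55.95): V_d = e^(−0.0175)·[0.5212·0.0000 + 0.4788·1.8468] = 0.8689
Node 0 (S = 65): V_0 = e^(−0.0175)·[0.5212·0.0000 + 0.4788·0.8689] = 0.4088

£0.41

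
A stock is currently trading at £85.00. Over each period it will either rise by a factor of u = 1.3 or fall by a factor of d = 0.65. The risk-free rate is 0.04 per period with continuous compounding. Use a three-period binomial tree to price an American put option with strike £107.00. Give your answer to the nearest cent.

Risk-neutral probability p = (e^0.04 − 0.65)/(1.3 − 0.65) = 0.3908/0.6500 = 0.6012
Terminal stock prices: S_uuu = 186.7, S_uud = 93.37, S_udd = 46.69, S_ddd = 23.34
Terminal payoffs (K − S): max(-79.75, 0) = 0, max(13.63, 0) = 13.63, max(60.31, 0) = 60.31, max(83.66, 0) = 83.66
Node uu (S = 143.7): continuation = e^(−0.04)·[0.6012·0.0000 + 0.3988·13.6275] = 5.2209; exercise value = 0.0000 ≤ continuation, so V_uu = 5.2209
Node ud (S = 71.83): continuation = e^(−0.04)·[0.6012·13.6275 + 0.3988·60.3137] = 30.9795; exercise value = 35.1750 > continuation, so V_ud = 35.1750 (exercise)
Node dd (S = 35.91): continuation = e^(−0.04)·[0.6012·60.3137 + 0.3988·83.6569] = 66.8920; exercise value = 71.0875 > continuation, so V_dd = 71.0875 (exercise)
Node u (S = 110.5): continuation = e^(−0.04)·[0.6012·5.2209 + 0.3988·35.1750] = 16.4921; exercise value = 0.0000 ≤ continuation, so V_u = 16.4921
Node d (S = 55.25): continuation = e^(−0.04)·[0.6012·35.1750 + 0.3988·71.0875] = 47.5545; exercise value = 51.7500 > continuation, so V_d = 51.7500 (exercise)
Node 0 (S = 85): continuation = e^(−0.04)·[0.6012·16.4921 + 0.3988·51.7500] = 29.3534; exercise value = 22.0000 ≤ continuation, so V_0 = 29.3534

£29.35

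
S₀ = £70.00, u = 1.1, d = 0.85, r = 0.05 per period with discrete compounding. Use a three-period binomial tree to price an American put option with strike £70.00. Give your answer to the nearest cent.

£2.66

Risk-neutral probability p = (1 + 0.05 − 0.85)/(1.1 − 0.85) = 0.2000/0.2500 = 0.8000
Terminal stock prices: S_uuu = 93.17, S_uud = 72, S_udd = 55.63, S_ddd = 42.99
Terminal payoffs (K − S): max(-23.17, 0) = 0, max(-1.995, 0) = 0, max(14.37, 0) = 14.37, max(27.01, 0) = 27.01
Node uu (S = 84.7): continuation = 1/1.05·[0.8000·0.0000 + 0.2000·0.0000] = 0.0000; exercise value = 0.0000 ≤ continuation, so V_uu = 0.0000
Node ud (S = 65.45): continuation = 1/1.05·[0.8000·0.0000 + 0.2000·14.3675] = 2.7367; exercise value = 4.5500 > continuation, so V_ud = 4.5500 (exercise)
Node dd (S = 50.57): continuation = 1/1.05·[0.8000·14.3675 + 0.2000·27.0113] = 16.0917; exercise value = 19.4250 > continuation, so V_dd = 19.4250 (exercise)
Node u (S = 77): continuation = 1/1.05·[0.8000·0.0000 + 0.2000·4.5500] = 0.8667; exercise value = 0.0000 ≤ continuation, so V_u = 0.8667
Node d (S = 59.5): continuation = 1/1.05·[0.8000·4.5500 + 0.2000·19.4250] = 7.1667; exercise value = 10.5000 > continuation, so V_d = 10.5000 (exercise)
Node 0 (S = 70): continuation = 1/1.05·[0.8000·0.8667 + 0.2000·10.5000] = 2.6603; exercise value = 0.0000 ≤ continuation, so V_0 = 2.6603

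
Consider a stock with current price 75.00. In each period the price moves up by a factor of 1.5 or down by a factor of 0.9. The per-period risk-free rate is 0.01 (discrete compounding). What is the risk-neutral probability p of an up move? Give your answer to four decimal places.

p = 0.1833

Risk-neutral probability p = (1 + 0.01 − 0.9)/(1.5 − 0.9) = 0.1100/0.6000 = 0.1833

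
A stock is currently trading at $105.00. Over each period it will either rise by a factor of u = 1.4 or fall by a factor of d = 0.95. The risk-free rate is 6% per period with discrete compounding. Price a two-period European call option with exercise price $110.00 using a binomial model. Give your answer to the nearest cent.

$14.84

Risk-neutral probability p = (1 + 0.06 − 0.95)/(1.4 − 0.95) = 0.1100/0.4500 = 0.2444
Terminal stock prices: S_uu = 205.8, S_ud = 139.7, S_dd = 94.76
Terminal payoffs (S − K): max(95.8, 0) = 95.8, max(29.65, 0) = 29.65, max(-15.24, 0) = 0
Node u (S = 147): V_u = 1/1.06·[0.2444·95.8000 + 0.7556·29.6500] = 43.2264
Node d (S = 99.75): V_d = 1/1.06·[0.2444·29.6500 + 0.7556·0.0000] = 6.8375
Node 0 (S = 105): V_0 = 1/1.06·[0.2444·43.2264 + 0.7556·6.8375] = 14.8421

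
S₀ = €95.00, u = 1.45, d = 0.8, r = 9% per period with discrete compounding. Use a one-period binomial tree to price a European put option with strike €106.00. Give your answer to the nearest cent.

Risk-neutral probability p = (1 + 0.09 − 0.8)/(1.45 − 0.8) = 0.2900/0.6500 = 0.4462
Terminal stock prices: S_u = 137.8, S_d = 76
Terminal payoffs (K − S): max(-31.75, 0) = 0, max(30, 0) = 30
Node 0 (S = 95): V_0 = 1/1.09·[0.4462·0.0000 + 0.5538·30.0000] = 15.2435

€15.24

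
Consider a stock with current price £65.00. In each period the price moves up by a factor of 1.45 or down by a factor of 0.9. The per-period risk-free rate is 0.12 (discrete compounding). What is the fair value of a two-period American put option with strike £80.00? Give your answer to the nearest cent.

Risk-neutral probability p = (1 + 0.12 − 0.9)/(1.45 − 0.9) = 0.2200/0.5500 = 0.4000
Terminal stock prices: S_uu = 136.7, S_ud = 84.83, S_dd = 52.65
Terminal payoffs (K − S): max(-56.66, 0) = 0, max(-4.825, 0) = 0, max(27.35, 0) = 27.35
Node u (S = 94.25): continuation = 1/1.12·[0.4000·0.0000 + 0.6000·0.0000] = 0.0000; exercise value = 0.0000 ≤ continuation, so V_u = 0.0000
Node d (S = 58.5): continuation = 1/1.12·[0.4000·0.0000 + 0.6000·27.3500] = 14.6518; exercise value = 21.5000 > continuation, so V_d = 21.5000 (exercise)
Node 0 (S = 65): continuation = 1/1.12·[0.4000·0.0000 + 0.6000·21.5000] = 11.5179; exercise value = 15.0000 > continuation, so V_0 = 15.0000 (exercise)

£15.00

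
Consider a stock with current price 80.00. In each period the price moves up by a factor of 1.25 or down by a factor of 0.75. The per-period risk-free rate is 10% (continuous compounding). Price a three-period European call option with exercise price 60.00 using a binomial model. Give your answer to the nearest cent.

36.52

Risk-neutral probability p = (e^0.1 − 0.75)/(1.25 − 0.75) = 0.3552/0.5000 = 0.7103
Terminal stock prices: S_uuu = 156.2, S_uud = 93.75, S_udd = 56.25, S_ddd = 33.75
Terminal payoffs (S − K): max(96.25, 0) = 96.25, max(33.75, 0) = 33.75, max(-3.75, 0) = 0, max(-26.25, 0) = 0
Node uu (S = 125): V_uu = e^(−0.1)·[0.7103·96.2500 + 0.2897·33.7500] = 70.7098
Node ud (S = 75): V_ud = e^(−0.1)·[0.7103·33.7500 + 0.2897·0.0000] = 21.6926
Node dd (S = 45): V_dd = e^(−0.1)·[0.7103·0.0000 + 0.2897·0.0000] = 0.0000
Node u (S = 100): V_u = e^(−0.1)·[0.7103·70.7098 + 0.2897·21.6926] = 51.1338
Node d (S = 60): V_d = e^(−0.1)·[0.7103·21.6926 + 0.2897·0.0000] = 13.9428
Node 0 (S = 80): V_0 = e^(−0.1)·[0.7103·51.1338 + 0.2897·13.9428] = 36.5202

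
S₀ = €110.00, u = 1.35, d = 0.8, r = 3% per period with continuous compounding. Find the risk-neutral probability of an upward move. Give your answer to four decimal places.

Risk-neutral probability p = (e^0.03 − 0.8)/(1.35 − 0.8) = 0.2305/0.5500 = 0.4190

p = 0.4190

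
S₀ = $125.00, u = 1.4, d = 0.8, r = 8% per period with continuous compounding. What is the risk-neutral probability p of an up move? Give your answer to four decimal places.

p = 0.4721

Risk-neutral probability p = (e^0.08 − 0.8)/(1.4 − 0.8) = 0.2833/0.6000 = 0.4721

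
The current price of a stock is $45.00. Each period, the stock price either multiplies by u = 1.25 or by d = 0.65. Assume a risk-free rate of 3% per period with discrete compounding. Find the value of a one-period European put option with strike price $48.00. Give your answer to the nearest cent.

$6.67

Risk-neutral probability p = (1 + 0.03 − 0.65)/(1.25 − 0.65) = 0.3800/0.6000 = 0.6333
Terminal stock prices: S_u = 56.25, S_d = 29.25
Terminal payoffs (K − S): max(-8.25, 0) = 0, max(18.75, 0) = 18.75
Node 0 (S = 45): V_0 = 1/1.03·[0.6333·0.0000 + 0.3667·18.7500] = 6.6748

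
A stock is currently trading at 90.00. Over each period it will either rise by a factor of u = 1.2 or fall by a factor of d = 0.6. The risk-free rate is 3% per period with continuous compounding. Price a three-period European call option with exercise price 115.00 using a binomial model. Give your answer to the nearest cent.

13.67

Risk-neutral probability p = (e^0.03 − 0.6)/(1.2 − 0.6) = 0.4305/0.6000 = 0.7174
Terminal stock prices: S_uuu = 155.5, S_uud = 77.76, S_udd = 38.88, S_ddd = 19.44
Terminal payoffs (S − K): max(40.52, 0) = 40.52, max(-37.24, 0) = 0, max(-76.12, 0) = 0, max(-95.56, 0) = 0
Node uu (S = 129.6): V_uu = e^(−0.03)·[0.7174·40.5200 + 0.2826·0.0000] = 28.2109
Node ud (S = 64.8): V_ud = e^(−0.03)·[0.7174·0.0000 + 0.2826·0.0000] = 0.0000
Node dd (S = 32.4): V_dd = e^(−0.03)·[0.7174·0.0000 + 0.2826·0.0000] = 0.0000
Node u (S = 108): V_u = e^(−0.03)·[0.7174·28.2109 + 0.2826·0.0000] = 19.6410
Node d (S = 54): V_d = e^(−0.03)·[0.7174·0.0000 + 0.2826·0.0000] = 0.0000
Node 0 (S = 90): V_0 = e^(−0.03)·[0.7174·19.6410 + 0.2826·0.0000] = 13.6745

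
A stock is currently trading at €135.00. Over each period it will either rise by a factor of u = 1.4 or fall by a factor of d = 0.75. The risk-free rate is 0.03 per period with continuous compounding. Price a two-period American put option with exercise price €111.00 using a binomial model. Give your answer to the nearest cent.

Risk-neutral probability p = (e^0.03 − 0.75)/(1.4 − 0.75) = 0.2805/0.6500 = 0.4315
Terminal stock prices: S_uu = 264.6, S_ud = 141.8, S_dd = 75.94
Terminal payoffs (K − S): max(-153.6, 0) = 0, max(-30.75, 0) = 0, max(35.06, 0) = 35.06
Node u (S = 189): continuation = e^(−0.03)·[0.4315·0.0000 + 0.5685·0.0000] = 0.0000; exercise value = 0.0000 ≤ continuation, so V_u = 0.0000
Node d (S = 101.2): continuation = e^(−0.03)·[0.4315·0.0000 + 0.5685·35.0625] = 19.3450; exercise value = 9.7500 ≤ continuation, so V_d = 19.3450
Node 0 (S = 135): continuation = e^(−0.03)·[0.4315·0.0000 + 0.5685·19.3450] = 10.6732; exercise value = 0.0000 ≤ continuation, so V_0 = 10.6732

€10.67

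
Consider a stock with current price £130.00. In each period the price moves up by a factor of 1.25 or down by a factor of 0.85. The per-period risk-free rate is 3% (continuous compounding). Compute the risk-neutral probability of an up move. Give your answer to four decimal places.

Risk-neutral probability p = (e^0.03 − 0.85)/(1.25 − 0.85) = 0.1805/0.4000 = 0.4511

p = 0.4511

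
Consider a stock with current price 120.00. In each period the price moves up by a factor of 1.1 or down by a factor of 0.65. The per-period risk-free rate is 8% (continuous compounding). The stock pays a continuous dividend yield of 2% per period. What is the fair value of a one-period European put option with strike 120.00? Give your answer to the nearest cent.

Per-period risk-free factor R = e^0.08 = 1.0833; dividend-adjusted growth = e^(0.08−0.02) = 1.0618.
Risk-neutral probability p = (1.0618 − 0.65)/(1.1 − 0.65) = 0.4118/0.4500 = 0.9152
Terminal stock prices: S_u = 132, S_d = 78
Terminal payoffs (K − S): max(-12, 0) = 0, max(42, 0) = 42
Node 0 (S = 120): V_0 = e^(−0.08)·[0.9152·0.0000 + 0.0848·42.0000] = 3.2881

3.29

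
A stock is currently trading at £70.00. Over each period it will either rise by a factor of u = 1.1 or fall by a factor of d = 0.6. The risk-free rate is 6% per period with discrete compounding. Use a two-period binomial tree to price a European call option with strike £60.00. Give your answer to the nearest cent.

£18.61

Risk-neutral probability p = (1 + 0.06 − 0.6)/(1.1 − 0.6) = 0.4600/0.5000 = 0.9200
Terminal stock prices: S_uu = 84.7, S_ud = 46.2, S_dd = 25.2
Terminal payoffs (S − K): max(24.7, 0) = 24.7, max(-13.8, 0) = 0, max(-34.8, 0) = 0
Node u (S = 77): V_u = 1/1.06·[0.9200·24.7000 + 0.0800·0.0000] = 21.4377
Node d (S = 42): V_d = 1/1.06·[0.9200·0.0000 + 0.0800·0.0000] = 0.0000
Node 0 (S = 70): V_0 = 1/1.06·[0.9200·21.4377 + 0.0800·0.0000] = 18.6063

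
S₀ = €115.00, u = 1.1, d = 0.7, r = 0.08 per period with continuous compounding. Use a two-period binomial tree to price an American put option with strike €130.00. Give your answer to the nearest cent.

Risk-neutral probability p = (e^0.08 − 0.7)/(1.1 − 0.7) = 0.3833/0.4000 = 0.9582
Terminal stock prices: S_uu = 139.2, S_ud = 88.55, S_dd = 56.35
Terminal payoffs (K − S): max(-9.15, 0) = 0, max(41.45, 0) = 41.45, max(73.65, 0) = 73.65
Node u (S = 126.5): continuation = e^(−0.08)·[0.9582·0.0000 + 0.0418·41.4500] = 1.5987; exercise value = 3.5000 > continuation, so V_u = 3.5000 (exercise)
Node d (S = 80.5): continuation = e^(−0.08)·[0.9582·41.4500 + 0.0418·73.6500] = 39.5051; exercise value = 49.5000 > continuation, so V_d = 49.5000 (exercise)
Node 0 (S = 115): continuation = e^(−0.08)·[0.9582·3.5000 + 0.0418·49.5000] = 5.0051; exercise value = 15.0000 > continuation, so V_0 = 15.0000 (exercise)

€15.00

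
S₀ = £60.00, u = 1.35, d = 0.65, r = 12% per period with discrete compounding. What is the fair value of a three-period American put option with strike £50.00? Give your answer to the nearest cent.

Risk-neutral probability p = (1 + 0.12 − 0.65)/(1.35 − 0.65) = 0.4700/0.7000 = 0.6714
Terminal stock prices: S_uuu = 147.6, S_uud = 71.08, S_udd = 34.22, S_ddd = 16.48
Terminal payoffs (K − S): max(-97.62, 0) = 0, max(-21.08, 0) = 0, max(15.78, 0) = 15.78, max(33.52, 0) = 33.52
Node uu (S = 109.4): continuation = 1/1.12·[0.6714·0.0000 + 0.3286·0.0000] = 0.0000; exercise value = 0.0000 ≤ continuation, so V_uu = 0.0000
Node ud (S = 52.65): continuation = 1/1.12·[0.6714·0.0000 + 0.3286·15.7775] = 4.6286; exercise value = 0.0000 ≤ continuation, so V_ud = 4.6286
Node dd (S = 25.35): continuation = 1/1.12·[0.6714·15.7775 + 0.3286·33.5225] = 19.2929; exercise value = 24.6500 > continuation, so V_dd = 24.6500 (exercise)
Node u (S = 81): continuation = 1/1.12·[0.6714·0.0000 + 0.3286·4.6286] = 1.3579; exercise value = 0.0000 ≤ continuation, so V_u = 1.3579
Node d (S = 39): continuation = 1/1.12·[0.6714·4.6286 + 0.3286·24.6500] = 10.0063; exercise value = 11.0000 > continuation, so V_d = 11.0000 (exercise)
Node 0 (S = 60): continuation = 1/1.12·[0.6714·1.3579 + 0.3286·11.0000] = 4.0411; exercise value = 0.0000 ≤ continuation, so V_0 = 4.0411

£4.04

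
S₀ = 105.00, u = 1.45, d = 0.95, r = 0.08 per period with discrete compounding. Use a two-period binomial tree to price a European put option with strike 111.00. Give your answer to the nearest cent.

Risk-neutral probability p = (1 + 0.08 − 0.95)/(1.45 − 0.95) = 0.1300/0.5000 = 0.2600
Terminal stock prices: S_uu = 220.8, S_ud = 144.6, S_dd = 94.76
Terminal payoffs (K − S): max(-109.8, 0) = 0, max(-33.64, 0) = 0, max(16.24, 0) = 16.24
Node u (S = 152.2): V_u = 1/1.08·[0.2600·0.0000 + 0.7400·0.0000] = 0.0000
Node d (S = 99.75): V_d = 1/1.08·[0.2600·0.0000 + 0.7400·16.2375] = 11.1257
Node 0 (S = 105): V_0 = 1/1.08·[0.2600·0.0000 + 0.7400·11.1257] = 7.6232

7.62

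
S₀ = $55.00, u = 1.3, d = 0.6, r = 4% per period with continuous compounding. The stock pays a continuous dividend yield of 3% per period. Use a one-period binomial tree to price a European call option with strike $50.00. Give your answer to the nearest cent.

Per-period risk-free factor R = e^0.04 = 1.0408; dividend-adjusted growth = e^(0.04−0.03) = 1.0101.
Risk-neutral probability p = (1.0101 − 0.6)/(1.3 − 0.6) = 0.4101/0.7000 = 0.5858
Terminal stock prices: S_u = 71.5, S_d = 33
Terminal payoffs (S − K): max(21.5, 0) = 21.5, max(-17, 0) = 0
Node 0 (S = 55): V_0 = e^(−0.04)·[0.5858·21.5000 + 0.4142·0.0000] = 12.1006

$12.10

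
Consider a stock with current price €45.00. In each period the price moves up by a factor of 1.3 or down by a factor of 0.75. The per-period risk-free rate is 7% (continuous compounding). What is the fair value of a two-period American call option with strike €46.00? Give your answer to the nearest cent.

€8.98

Risk-neutral probability p = (e^0.07 − 0.75)/(1.3 − 0.75) = 0.3225/0.5500 = 0.5864
Terminal stock prices: S_uu = 76.05, S_ud = 43.88, S_dd = 25.31
Terminal payoffs (S − K): max(30.05, 0) = 30.05, max(-2.125, 0) = 0, max(-20.69, 0) = 0
Node u (S = 58.5): continuation = e^(−0.07)·[0.5864·30.0500 + 0.4136·0.0000] = 16.4294; exercise value = 12.5000 ≤ continuation, so V_u = 16.4294
Node d (S = 33.75): continuation = e^(−0.07)·[0.5864·0.0000 + 0.4136·0.0000] = 0.0000; exercise value = 0.0000 ≤ continuation, so V_d = 0.0000
Node 0 (S = 45): continuation = e^(−0.07)·[0.5864·16.4294 + 0.4136·0.0000] = 8.9825; exercise value = 0.0000 ≤ continuation, so V_0 = 8.9825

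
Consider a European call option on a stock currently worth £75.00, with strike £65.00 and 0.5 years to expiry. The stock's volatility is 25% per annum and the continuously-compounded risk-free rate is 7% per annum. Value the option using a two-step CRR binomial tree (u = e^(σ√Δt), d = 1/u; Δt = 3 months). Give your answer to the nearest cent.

CRR parameters: u = e^(σ√Δt) = e^(0.25·√0.25) = 1.1331, d = 1/u = 0.8825
Per-period rate: rΔt = 0.07·0.25 = 0.0175, so R = e^0.0175 = 1.0177
Risk-neutral probability p = (e^0.0175 − 0.8825)/(1.1331 − 0.8825) = 0.1352/0.2507 = 0.5392
Terminal stock prices: S_uu = 96.3, S_ud = 75, S_dd = 58.41
Terminal payoffs (S − K): max(31.3, 0) = 31.3, max(10, 0) = 10, max(-6.59, 0) = 0
Node u (S = 84.99): V_u = e^(−0.0175)·[0.5392·31.3019 + 0.4608·10.0000] = 21.1137
Node d (S = 66.19): V_d = e^(−0.0175)·[0.5392·10.0000 + 0.4608·0.0000] = 5.2987
Node 0 (S = 75): V_0 = e^(−0.0175)·[0.5392·21.1137 + 0.4608·5.2987] = 13.5867

£13.59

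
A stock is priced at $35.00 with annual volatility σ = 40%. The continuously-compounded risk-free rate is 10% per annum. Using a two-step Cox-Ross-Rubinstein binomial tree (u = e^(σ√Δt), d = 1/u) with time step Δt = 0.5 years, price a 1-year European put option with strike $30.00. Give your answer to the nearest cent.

CRR parameters: u = e^(σ√Δt) = e^(0.4·√0.5) = 1.3269, d = 1/u = 0.7536
Per-period rate: rΔt = 0.1·0.5 = 0.05, so R = e^0.05 = 1.0513
Risk-neutral probability p = (e^0.05 − 0.7536)/(1.3269 − 0.7536) = 0.2976/0.5733 = 0.5192
Terminal stock prices: S_uu = 61.62, S_ud = 35, S_dd = 19.88
Terminal payoffs (K − S): max(-31.62, 0) = 0, max(-5, 0) = 0, max(10.12, 0) = 10.12
Node u (S = 46.44): V_u = e^(−0.05)·[0.5192·0.0000 + 0.4808·0.0000] = 0.0000
Node d (S = 26.38): V_d = e^(−0.05)·[0.5192·0.0000 + 0.4808·10.1210] = 4.6289
Node 0 (S = 35): V_0 = e^(−0.05)·[0.5192·0.0000 + 0.4808·4.6289] = 2.1171

$2.12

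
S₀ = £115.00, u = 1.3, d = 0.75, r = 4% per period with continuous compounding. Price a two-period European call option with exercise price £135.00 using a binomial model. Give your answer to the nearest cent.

Risk-neutral probability p = (e^0.04 − 0.75)/(1.3 − 0.75) = 0.2908/0.5500 = 0.5287
Terminal stock prices: S_uu = 194.4, S_ud = 112.1, S_dd = 64.69
Terminal payoffs (S − K): max(59.35, 0) = 59.35, max(-22.88, 0) = 0, max(-70.31, 0) = 0
Node u (S = 149.5): V_u = e^(−0.04)·[0.5287·59.3500 + 0.4713·0.0000] = 30.1507
Node d (S = 86.25): V_d = e^(−0.04)·[0.5287·0.0000 + 0.4713·0.0000] = 0.0000
Node 0 (S = 115): V_0 = e^(−0.04)·[0.5287·30.1507 + 0.4713·0.0000] = 15.3170

£15.32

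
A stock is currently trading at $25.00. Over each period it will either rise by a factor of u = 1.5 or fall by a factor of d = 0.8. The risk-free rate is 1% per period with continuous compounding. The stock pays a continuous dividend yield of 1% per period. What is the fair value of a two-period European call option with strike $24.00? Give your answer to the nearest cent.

$4.98

Per-period risk-free factor R = e^0.01 = 1.0101; dividend-adjusted growth = e^(0.01−0.01) = 1.0000.
Risk-neutral probability p = (1.0000 − 0.8)/(1.5 − 0.8) = 0.2000/0.7000 = 0.2857
Terminal stock prices: S_uu = 56.25, S_ud = 30, S_dd = 16
Terminal payoffs (S − K): max(32.25, 0) = 32.25, max(6, 0) = 6, max(-8, 0) = 0
Node u (S = 37.5): V_u = e^(−0.01)·[0.2857·32.2500 + 0.7143·6.0000] = 13.3657
Node d (S = 20): V_d = e^(−0.01)·[0.2857·6.0000 + 0.7143·0.0000] = 1.6972
Node 0 (S = 25): V_0 = e^(−0.01)·[0.2857·13.3657 + 0.7143·1.6972] = 4.9810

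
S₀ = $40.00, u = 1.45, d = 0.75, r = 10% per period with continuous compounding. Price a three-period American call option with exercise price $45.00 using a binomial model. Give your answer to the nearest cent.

$12.54

Risk-neutral probability p = (e^0.1 − 0.75)/(1.45 − 0.75) = 0.3552/0.7000 = 0.5074
Terminal stock prices: S_uuu = 121.9, S_uud = 63.07, S_udd = 32.62, S_ddd = 16.88
Terminal payoffs (S − K): max(76.94, 0) = 76.94, max(18.07, 0) = 18.07, max(-12.38, 0) = 0, max(-28.12, 0) = 0
Node uu (S = 84.1): continuation = e^(−0.1)·[0.5074·76.9450 + 0.4926·18.0750] = 43.3823; exercise value = 39.1000 ≤ continuation, so V_uu = 43.3823
Node ud (S = 43.5): continuation = e^(−0.1)·[0.5074·18.0750 + 0.4926·0.0000] = 8.2983; exercise value = 0.0000 ≤ continuation, so V_ud = 8.2983
Node dd (S = 22.5): continuation = e^(−0.1)·[0.5074·0.0000 + 0.4926·0.0000] = 0.0000; exercise value = 0.0000 ≤ continuation, so V_dd = 0.0000
Node u (S = 58): continuation = e^(−0.1)·[0.5074·43.3823 + 0.4926·8.2983] = 23.6158; exercise value = 13.0000 ≤ continuation, so V_u = 23.6158
Node d (S = 30): continuation = e^(−0.1)·[0.5074·8.2983 + 0.4926·0.0000] = 3.8098; exercise value = 0.0000 ≤ continuation, so V_d = 3.8098
Node 0 (S = 40): continuation = e^(−0.1)·[0.5074·23.6158 + 0.4926·3.8098] = 12.5402; exercise value = 0.0000 ≤ continuation, so V_0 = 12.5402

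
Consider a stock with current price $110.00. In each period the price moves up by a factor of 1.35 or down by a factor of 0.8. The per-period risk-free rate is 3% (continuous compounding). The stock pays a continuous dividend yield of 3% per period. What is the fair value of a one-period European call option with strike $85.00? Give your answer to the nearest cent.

$24.26

Per-period risk-free factor R = e^0.03 = 1.0305; dividend-adjusted growth = e^(0.03−0.03) = 1.0000.
Risk-neutral probability p = (1.0000 − 0.8)/(1.35 − 0.8) = 0.2000/0.5500 = 0.3636
Terminal stock prices: S_u = 148.5, S_d = 88
Terminal payoffs (S − K): max(63.5, 0) = 63.5, max(3, 0) = 3
Node 0 (S = 110): V_0 = e^(−0.03)·[0.3636·63.5000 + 0.6364·3.0000] = 24.2611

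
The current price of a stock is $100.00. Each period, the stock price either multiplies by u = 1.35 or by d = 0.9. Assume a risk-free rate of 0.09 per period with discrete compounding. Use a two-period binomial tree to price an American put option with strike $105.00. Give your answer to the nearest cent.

$7.95

Risk-neutral probability p = (1 + 0.09 − 0.9)/(1.35 − 0.9) = 0.1900/0.4500 = 0.4222
Terminal stock prices: S_uu = 182.3, S_ud = 121.5, S_dd = 81
Terminal payoffs (K − S): max(-77.25, 0) = 0, max(-16.5, 0) = 0, max(24, 0) = 24
Node u (S = 135): continuation = 1/1.09·[0.4222·0.0000 + 0.5778·0.0000] = 0.0000; exercise value = 0.0000 ≤ continuation, so V_u = 0.0000
Node d (S = 90): continuation = 1/1.09·[0.4222·0.0000 + 0.5778·24.0000] = 12.7217; exercise value = 15.0000 > continuation, so V_d = 15.0000 (exercise)
Node 0 (S = 100): continuation = 1/1.09·[0.4222·0.0000 + 0.5778·15.0000] = 7.9511; exercise value = 5.0000 ≤ continuation, so V_0 = 7.9511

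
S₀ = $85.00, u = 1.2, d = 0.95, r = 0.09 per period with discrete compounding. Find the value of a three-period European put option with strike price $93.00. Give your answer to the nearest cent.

Risk-neutral probability p = (1 + 0.09 − 0.95)/(1.2 − 0.95) = 0.1400/0.2500 = 0.5600
Terminal stock prices: S_uuu = 146.9, S_uud = 116.3, S_udd = 92.05, S_ddd = 72.88
Terminal payoffs (K − S): max(-53.88, 0) = 0, max(-23.28, 0) = 0, max(0.945, 0) = 0.945, max(20.12, 0) = 20.12
Node uu (S = 122.4): V_uu = 1/1.09·[0.5600·0.0000 + 0.4400·0.0000] = 0.0000
Node ud (S = 96.9): V_ud = 1/1.09·[0.5600·0.0000 + 0.4400·0.9450] = 0.3815
Node dd (S = 76.71): V_dd = 1/1.09·[0.5600·0.9450 + 0.4400·20.1231] = 8.6086
Node u (S = 102): V_u = 1/1.09·[0.5600·0.0000 + 0.4400·0.3815] = 0.1540
Node d (S = 80.75): V_d = 1/1.09·[0.5600·0.3815 + 0.4400·8.6086] = 3.6710
Node 0 (S = 85): V_0 = 1/1.09·[0.5600·0.1540 + 0.4400·3.6710] = 1.5610

$1.56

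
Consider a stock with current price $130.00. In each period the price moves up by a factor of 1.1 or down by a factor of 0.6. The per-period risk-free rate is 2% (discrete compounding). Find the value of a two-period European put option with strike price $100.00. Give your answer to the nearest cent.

Risk-neutral probability p = (1 + 0.02 − 0.6)/(1.1 − 0.6) = 0.4200/0.5000 = 0.8400
Terminal stock prices: S_uu = 157.3, S_ud = 85.8, S_dd = 46.8
Terminal payoffs (K − S): max(-57.3, 0) = 0, max(14.2, 0) = 14.2, max(53.2, 0) = 53.2
Node u (S = 143): V_u = 1/1.02·[0.8400·0.0000 + 0.1600·14.2000] = 2.2275
Node d (S = 78): V_d = 1/1.02·[0.8400·14.2000 + 0.1600·53.2000] = 20.0392
Node 0 (S = 130): V_0 = 1/1.02·[0.8400·2.2275 + 0.1600·20.0392] = 4.9778

$4.98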